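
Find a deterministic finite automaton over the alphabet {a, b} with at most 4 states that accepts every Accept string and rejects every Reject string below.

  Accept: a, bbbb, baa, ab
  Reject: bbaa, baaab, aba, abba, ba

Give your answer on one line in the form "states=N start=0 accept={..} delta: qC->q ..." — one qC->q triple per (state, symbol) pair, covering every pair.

Fold the examples into a partial DFA from state 0: repeatedly fix the first undefined (state, symbol) met by the shortest-then-alphabetical prefix, trying targets in increasing order and rejecting any under which an Accept and a Reject string meet in one state with the same remainder; add a state when all current targets are rejected. Accepting states are where Accept strings end.
a: 0a undefined. 0a->0: ok.
b: 0b undefined. 0b->0: no, a/bbaa meet in 0. Open state 1: 0b->1.
ba: 1a undefined. 1a->0: no, a/aba meet in 0. 1a->1: no, baa/aba meet in 1. Open state 2: 1a->2.
bb: 1b undefined. 1b->0: no, a/bbaa meet in 0. 1b->1: no, baa/bbaa meet in 2 with "a" left. 1b->2: no, baa/abba meet in 2 with "a" left. Open state 3: 1b->3.
baa: 2a undefined. 2a->0: no, ab/baaab meet in 1. 2a->1: ok.
bba: 3a undefined. 3a->0: no, a/bbaa meet in 0. 3a->1: no, baa/abba meet in 1. 3a->2: no, baa/bbaa meet in 1. 3a->3: ok.
bbb: 3b undefined. 3b->0: ok.
baaab: 2b undefined. 2b->0: no, a/baaab meet in 0. 2b->1: no, bbbb/baaab meet in 1. 2b->2: ok.
All examples now run through 4 states with every (state, symbol) defined. Accept strings end in {0,1}, Reject strings end in {2,3}; accept={0,1}.

states=4 start=0 accept={0,1} delta: 0a->0 0b->1 1a->2 1b->3 2a->1 2b->2 3a->3 3b->0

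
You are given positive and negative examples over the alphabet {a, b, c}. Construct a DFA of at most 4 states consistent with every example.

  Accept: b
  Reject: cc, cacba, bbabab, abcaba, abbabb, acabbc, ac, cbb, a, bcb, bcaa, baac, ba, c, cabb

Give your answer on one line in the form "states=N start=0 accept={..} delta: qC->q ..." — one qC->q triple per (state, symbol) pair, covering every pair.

Grow the machine one transition at a time. Run the examples from 0; the earliest place one falls off (shortest prefix, ties alphabetical) gets sent to the lowest-numbered state that keeps every Accept/Reject pair distinguishable — a pair clashes when both reach the same state with identical unread suffix — and to a fresh state only if none does.
a: 0a undefined. 0a->0: ok.
b: 0b undefined. 0b->0: no, b/bbabab meet in 0. Open state 1: 0b->1.
c: 0c undefined. 0c->0: ok.
ba: 1a undefined. 1a->0: ok.
bb: 1b undefined. 1b->0: no, b/bbabab meet in 1. 1b->1: no, b/bbabab meet in 1. Open state 2: 1b->2.
bc: 1c undefined. 1c->0: no, b/bcb meet in 1. 1c->1: ok.
bba: 2a undefined. 2a->0: no, b/bbabab meet in 1. 2a->1: ok.
abbabb: 2b undefined. 2b->0: ok.
acabbc: 2c undefined. 2c->0: ok.
All examples now run through 3 states with every (state, symbol) defined. Accept strings end in {1}, Reject strings end in {0,2}; accept={1}.

states=3 start=0 accept={1} delta: 0a->0 0b->1 0c->0 1a->0 1b->2 1c->1 2a->1 2b->0 2c->0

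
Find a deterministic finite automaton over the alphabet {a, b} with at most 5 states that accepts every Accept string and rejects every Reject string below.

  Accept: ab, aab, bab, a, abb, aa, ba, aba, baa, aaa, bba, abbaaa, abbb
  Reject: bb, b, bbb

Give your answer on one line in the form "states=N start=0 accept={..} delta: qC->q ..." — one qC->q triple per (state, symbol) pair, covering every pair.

states=2 start=0 accept={1} delta: 0a->1 0b->0 1a->1 1b->1

State merging on the prefix tree: take the shortest (then alphabetical) example prefix whose next move is undefined and point that move at state 0, else 1, else 2, ...; a target is out if some Accept/Reject pair would then sit in one state with the same input left (inseparable). If every existing state is out, open a new one.
a: 0a undefined. 0a->0: no, ab/b meet in 0 with "b" left. Open state 1: 0a->1.
b: 0b undefined. 0b->0: ok.
aa: 1a undefined. 1a->0: no, aab/bb meet in 0. 1a->1: ok.
ab: 1b undefined. 1b->0: no, ab/bb meet in 0. 1b->1: ok.
All examples now run through 2 states with every (state, symbol) defined. Accept strings end in {1}, Reject strings end in {0}; accept={1}.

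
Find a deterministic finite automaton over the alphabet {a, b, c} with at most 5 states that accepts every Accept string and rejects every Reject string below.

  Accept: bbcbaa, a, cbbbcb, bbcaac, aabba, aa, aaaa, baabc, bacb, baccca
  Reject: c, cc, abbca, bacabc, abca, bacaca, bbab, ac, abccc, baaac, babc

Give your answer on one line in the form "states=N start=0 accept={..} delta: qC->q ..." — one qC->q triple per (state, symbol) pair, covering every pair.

states=4 start=0 accept={0,3} delta: 0a->0 0b->1 0c->1 1a->2 1b->0 1c->1 2a->3 2b->0 2c->3 3a->0 3b->3 3c->3

Fold the examples into a partial DFA from state 0: repeatedly fix the first undefined (state, symbol) met by the shortest-then-alphabetical prefix, trying targets in increasing order and rejecting any under which an Accept and a Reject string meet in one state with the same remainder; add a state when all current targets are rejected. Accepting states are where Accept strings end.
a: 0a undefined. 0a->0: ok.
b: 0b undefined. 0b->0: no, a/bbab meet in 0. Open state 1: 0b->1.
c: 0c undefined. 0c->0: no, a/c meet in 0. 0c->1: ok.
ba: 1a undefined. 1a->0: no, a/bacaca meet in 0. 1a->1: no, baabc/babc meet in 1 with "bc" left. Open state 2: 1a->2.
bb: 1b undefined. 1b->0: ok.
cc: 1c undefined. 1c->0: no, bbcbaa/cc meet in 0. 1c->1: ok.
baa: 2a undefined. 2a->0: no, bbcaac/c meet in 1. 2a->1: no, bbcaac/c meet in 1. 2a->2: no, bbcaac/baaac meet in 2 with "c" left. Open state 3: 2a->3.
bab: 2b undefined. 2b->0: ok.
bac: 2c undefined. 2c->0: no, bacb/c meet in 1. 2c->1: no, baccca/abbca meet in 2. 2c->2: no, baabc/bacabc meet in 3 with "bc" left. 2c->3: ok.
baaa: 3a undefined. 3a->0: ok.
baab: 3b undefined. 3b->0: no, baabc/c meet in 1. 3b->1: no, baabc/c meet in 1. 3b->2: no, bacb/abbca meet in 2. 3b->3: ok.
bacc: 3c undefined. 3c->0: no, baccca/abbca meet in 2. 3c->1: no, bbcaac/c meet in 1. 3c->2: no, bbcaac/abbca meet in 2. 3c->3: ok.
All examples now run through 4 states with every (state, symbol) defined. Accept strings end in {0,3}, Reject strings end in {1,2}; accept={0,3}.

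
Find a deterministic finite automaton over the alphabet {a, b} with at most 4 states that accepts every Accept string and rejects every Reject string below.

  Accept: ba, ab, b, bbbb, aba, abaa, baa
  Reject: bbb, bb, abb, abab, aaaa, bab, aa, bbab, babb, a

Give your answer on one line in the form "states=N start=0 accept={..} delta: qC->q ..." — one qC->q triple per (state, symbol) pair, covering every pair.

Fold the examples into a partial DFA from state 0: repeatedly fix the first undefined (state, symbol) met by the shortest-then-alphabetical prefix, trying targets in increasing order and rejecting any under which an Accept and a Reject string meet in one state with the same remainder; add a state when all current targets are rejected. Accepting states are where Accept strings end.
a: 0a undefined. 0a->0: ok.
b: 0b undefined. 0b->0: no, ba/bbb meet in 0. Open state 1: 0b->1.
ba: 1a undefined. 1a->0: no, ba/aaaa meet in 0. 1a->1: ok.
bb: 1b undefined. 1b->0: no, ba/bbb meet in 1. 1b->1: no, ba/bbb meet in 1. Open state 2: 1b->2.
bba: 2a undefined. 2a->0: no, ba/bbab meet in 1. 2a->1: ok.
bbb: 2b undefined. 2b->0: ok.
All examples now run through 3 states with every (state, symbol) defined. Accept strings end in {1}, Reject strings end in {0,2}; accept={1}.

states=3 start=0 accept={1} delta: 0a->0 0b->1 1a->1 1b->2 2a->1 2b->0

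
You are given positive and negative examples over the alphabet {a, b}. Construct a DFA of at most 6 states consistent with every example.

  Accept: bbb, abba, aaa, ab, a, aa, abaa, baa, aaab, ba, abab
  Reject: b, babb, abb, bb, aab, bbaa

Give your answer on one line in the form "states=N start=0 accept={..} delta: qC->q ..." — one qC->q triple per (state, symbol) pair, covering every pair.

Grow the machine one transition at a time. Run the examples from 0; the earliest place one falls off (shortest prefix, ties alphabetical) gets sent to the lowest-numbered state that keeps every Accept/Reject pair distinguishable — a pair clashes when both reach the same state with identical unread suffix — and to a fresh state only if none does.
a: 0a undefined. 0a->0: no, ab/b meet in 0 with "b" left. Open state 1: 0a->1.
b: 0b undefined. 0b->0: no, bbb/b meet in 0. 0b->1: no, bbb/abb meet in 1 with "bb" left. Open state 2: 0b->2.
aa: 1a undefined. 1a->0: ok.
ab: 1b undefined. 1b->0: ok.
ba: 2a undefined. 2a->0: ok.
bb: 2b undefined. 2b->0: no, bbb/b meet in 2. 2b->1: no, aaa/babb meet in 1. 2b->2: no, bbb/b meet in 2. Open state 3: 2b->3.
bba: 3a undefined. 3a->0: no, aaa/bbaa meet in 1. 3a->1: no, abba/bbaa meet in 0. 3a->2: no, abba/bbaa meet in 0. 3a->3: ok.
bbb: 3b undefined. 3b->0: ok.
All examples now run through 4 states with every (state, symbol) defined. Accept strings end in {0,1}, Reject strings end in {2,3}; accept={0,1}.

states=4 start=0 accept={0,1} delta: 0a->1 0b->2 1a->0 1b->0 2a->0 2b->3 3a->3 3b->0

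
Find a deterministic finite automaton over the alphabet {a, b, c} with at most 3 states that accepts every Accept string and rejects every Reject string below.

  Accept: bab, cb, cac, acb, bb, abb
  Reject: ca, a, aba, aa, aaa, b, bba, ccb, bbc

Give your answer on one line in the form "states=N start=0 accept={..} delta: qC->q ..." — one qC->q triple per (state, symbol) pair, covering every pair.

states=3 start=0 accept={2} delta: 0a->0 0b->1 0c->1 1a->1 1b->2 1c->2 2a->0 2b->0 2c->0

Fold the examples into a partial DFA from state 0: repeatedly fix the first undefined (state, symbol) met by the shortest-then-alphabetical prefix, trying targets in increasing order and rejecting any under which an Accept and a Reject string meet in one state with the same remainder; add a state when all current targets are rejected. Accepting states are where Accept strings end.
a: 0a undefined. 0a->0: ok.
b: 0b undefined. 0b->0: no, bab/a meet in 0. Open state 1: 0b->1.
c: 0c undefined. 0c->0: no, cb/b meet in 1. 0c->1: ok.
ba: 1a undefined. 1a->0: no, bab/b meet in 1. 1a->1: ok.
bb: 1b undefined. 1b->0: no, bab/a meet in 0. 1b->1: no, bab/ca meet in 1. Open state 2: 1b->2.
cc: 1c undefined. 1c->0: no, cac/a meet in 0. 1c->1: no, bab/ccb meet in 2. 1c->2: ok.
bba: 2a undefined. 2a->0: ok.
bbc: 2c undefined. 2c->0: ok.
ccb: 2b undefined. 2b->0: ok.
All examples now run through 3 states with every (state, symbol) defined. Accept strings end in {2}, Reject strings end in {0,1}; accept={2}.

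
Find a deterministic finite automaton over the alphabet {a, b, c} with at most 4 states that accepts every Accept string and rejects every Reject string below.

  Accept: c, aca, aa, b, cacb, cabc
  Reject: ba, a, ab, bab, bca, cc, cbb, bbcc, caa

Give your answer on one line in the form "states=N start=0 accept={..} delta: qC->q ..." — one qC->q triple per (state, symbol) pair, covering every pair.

states=4 start=0 accept={0,2} delta: 0a->1 0b->0 0c->2 1a->0 1b->1 1c->1 2a->3 2b->1 2c->1 3a->1 3b->0 3c->0

Grow the machine one transition at a time. Run the examples from 0; the earliest place one falls off (shortest prefix, ties alphabetical) gets sent to the lowest-numbered state that keeps every Accept/Reject pair distinguishable — a pair clashes when both reach the same state with identical unread suffix — and to a fresh state only if none does.
a: 0a undefined. 0a->0: no, aa/a meet in 0. Open state 1: 0a->1.
b: 0b undefined. 0b->0: ok.
c: 0c undefined. 0c->0: no, c/cc meet in 0. 0c->1: no, c/ba meet in 1. Open state 2: 0c->2.
aa: 1a undefined. 1a->0: ok.
ab: 1b undefined. 1b->0: no, aa/ab meet in 0. 1b->1: ok.
ac: 1c undefined. 1c->0: no, aca/ba meet in 1. 1c->1: ok.
ca: 2a undefined. 2a->0: no, aca/bca meet in 0. 2a->1: no, aca/caa meet in 0. 2a->2: no, c/bca meet in 2. Open state 3: 2a->3.
cb: 2b undefined. 2b->0: no, aca/cbb meet in 0. 2b->1: ok.
cc: 2c undefined. 2c->0: no, aca/cc meet in 0. 2c->1: ok.
caa: 3a undefined. 3a->0: no, aca/caa meet in 0. 3a->1: ok.
cab: 3b undefined. 3b->0: ok.
cac: 3c undefined. 3c->0: ok.
All examples now run through 4 states with every (state, symbol) defined. Accept strings end in {0,2}, Reject strings end in {1,3}; accept={0,2}.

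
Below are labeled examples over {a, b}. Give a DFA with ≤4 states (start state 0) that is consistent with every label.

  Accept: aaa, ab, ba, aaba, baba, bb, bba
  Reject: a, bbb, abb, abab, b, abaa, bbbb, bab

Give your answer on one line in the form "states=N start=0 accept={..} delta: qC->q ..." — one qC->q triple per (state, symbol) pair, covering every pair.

states=4 start=0 accept={0,2} delta: 0a->1 0b->1 1a->2 1b->2 2a->0 2b->3 3a->0 3b->1

Fold the examples into a partial DFA from state 0: repeatedly fix the first undefined (state, symbol) met by the shortest-then-alphabetical prefix, trying targets in increasing order and rejecting any under which an Accept and a Reject string meet in one state with the same remainder; add a state when all current targets are rejected. Accepting states are where Accept strings end.
a: 0a undefined. 0a->0: no, aaa/a meet in 0. Open state 1: 0a->1.
b: 0b undefined. 0b->0: no, ab/bab meet in 1 with "b" left. 0b->1: ok.
aa: 1a undefined. 1a->0: no, aaa/a meet in 1. 1a->1: no, aaa/a meet in 1. Open state 2: 1a->2.
ab: 1b undefined. 1b->0: no, ab/abab meet in 0. 1b->1: no, aaa/abaa meet in 2 with "a" left. 1b->2: ok.
aaa: 2a undefined. 2a->0: ok.
aab: 2b undefined. 2b->0: no, aaa/bbb meet in 0. 2b->1: no, ab/bbbb meet in 2. 2b->2: no, ab/bbb meet in 2. Open state 3: 2b->3.
aaba: 3a undefined. 3a->0: ok.
bbbb: 3b undefined. 3b->0: no, aaa/bbbb meet in 0. 3b->1: ok.
All examples now run through 4 states with every (state, symbol) defined. Accept strings end in {0,2}, Reject strings end in {1,3}; accept={0,2}.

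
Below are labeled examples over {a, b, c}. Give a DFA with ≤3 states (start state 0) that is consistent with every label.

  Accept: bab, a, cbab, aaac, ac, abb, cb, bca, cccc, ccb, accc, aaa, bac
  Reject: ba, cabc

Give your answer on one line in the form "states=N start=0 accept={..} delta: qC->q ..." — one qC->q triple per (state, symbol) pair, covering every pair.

states=3 start=0 accept={0,1} delta: 0a->0 0b->1 0c->0 1a->2 1b->0 1c->2 2a->0 2b->0 2c->0

State merging on the prefix tree: take the shortest (then alphabetical) example prefix whose next move is undefined and point that move at state 0, else 1, else 2, ...; a target is out if some Accept/Reject pair would then sit in one state with the same input left (inseparable). If every existing state is out, open a new one.
a: 0a undefined. 0a->0: ok.
b: 0b undefined. 0b->0: no, bab/ba meet in 0. Open state 1: 0b->1.
c: 0c undefined. 0c->0: ok.
ba: 1a undefined. 1a->0: no, a/ba meet in 0. 1a->1: no, cb/ba meet in 1. Open state 2: 1a->2.
bc: 1c undefined. 1c->0: no, a/cabc meet in 0. 1c->1: no, cb/cabc meet in 1. 1c->2: ok.
abb: 1b undefined. 1b->0: ok.
bab: 2b undefined. 2b->0: ok.
bac: 2c undefined. 2c->0: ok.
bca: 2a undefined. 2a->0: ok.
All examples now run through 3 states with every (state, symbol) defined. Accept strings end in {0,1}, Reject strings end in {2}; accept={0,1}.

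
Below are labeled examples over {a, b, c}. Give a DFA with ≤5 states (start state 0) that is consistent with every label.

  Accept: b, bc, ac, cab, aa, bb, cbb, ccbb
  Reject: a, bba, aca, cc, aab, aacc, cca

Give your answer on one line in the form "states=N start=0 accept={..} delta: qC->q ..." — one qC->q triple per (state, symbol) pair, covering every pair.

Fold the examples into a partial DFA from state 0: repeatedly fix the first undefined (state, symbol) met by the shortest-then-alphabetical prefix, trying targets in increasing order and rejecting any under which an Accept and a Reject string meet in one state with the same remainder; add a state when all current targets are rejected. Accepting states are where Accept strings end.
a: 0a undefined. 0a->0: no, b/aab meet in 0 with "b" left. Open state 1: 0a->1.
b: 0b undefined. 0b->0: ok.
c: 0c undefined. 0c->0: no, b/cc meet in 0. 0c->1: no, bc/a meet in 1. Open state 2: 0c->2.
aa: 1a undefined. 1a->0: no, b/aab meet in 0. 1a->1: no, aa/a meet in 1. 1a->2: ok.
ac: 1c undefined. 1c->0: ok.
ca: 2a undefined. 2a->0: ok.
cb: 2b undefined. 2b->0: no, b/aab meet in 0. 2b->1: ok.
cc: 2c undefined. 2c->0: no, b/cc meet in 0. 2c->1: no, b/aacc meet in 0. 2c->2: no, b/cca meet in 0. Open state 3: 2c->3.
cbb: 1b undefined. 1b->0: ok.
cca: 3a undefined. 3a->0: no, b/cca meet in 0. 3a->1: ok.
ccb: 3b undefined. 3b->0: ok.
aacc: 3c undefined. 3c->0: no, b/aacc meet in 0. 3c->1: ok.
All examples now run through 4 states with every (state, symbol) defined. Accept strings end in {0,2}, Reject strings end in {1,3}; accept={0,2}.

states=4 start=0 accept={0,2} delta: 0a->1 0b->0 0c->2 1a->2 1b->0 1c->0 2a->0 2b->1 2c->3 3a->1 3b->0 3c->1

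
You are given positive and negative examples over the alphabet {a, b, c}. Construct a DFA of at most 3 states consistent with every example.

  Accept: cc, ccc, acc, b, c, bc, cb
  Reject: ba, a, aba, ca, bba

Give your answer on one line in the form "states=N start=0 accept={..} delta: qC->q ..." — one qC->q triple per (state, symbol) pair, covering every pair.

states=2 start=0 accept={1} delta: 0a->0 0b->1 0c->1 1a->0 1b->1 1c->1

Grow the machine one transition at a time. Run the examples from 0; the earliest place one falls off (shortest prefix, ties alphabetical) gets sent to the lowest-numbered state that keeps every Accept/Reject pair distinguishable — a pair clashes when both reach the same state with identical unread suffix — and to a fresh state only if none does.
a: 0a undefined. 0a->0: ok.
b: 0b undefined. 0b->0: no, b/ba meet in 0. Open state 1: 0b->1.
c: 0c undefined. 0c->0: no, cc/a meet in 0. 0c->1: ok.
ba: 1a undefined. 1a->0: ok.
bb: 1b undefined. 1b->0: no, cb/ba meet in 0. 1b->1: ok.
bc: 1c undefined. 1c->0: no, cc/ba meet in 0. 1c->1: ok.
All examples now run through 2 states with every (state, symbol) defined. Accept strings end in {1}, Reject strings end in {0}; accept={1}.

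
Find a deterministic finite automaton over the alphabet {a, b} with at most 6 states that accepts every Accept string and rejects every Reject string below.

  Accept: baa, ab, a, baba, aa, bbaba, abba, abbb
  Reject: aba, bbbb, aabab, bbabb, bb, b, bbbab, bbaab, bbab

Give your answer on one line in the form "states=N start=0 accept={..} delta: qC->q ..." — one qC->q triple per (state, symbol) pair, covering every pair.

states=5 start=0 accept={0,1,3} delta: 0a->1 0b->2 1a->0 1b->3 2a->0 2b->4 3a->2 3b->1 4a->4 4b->2

Fold the examples into a partial DFA from state 0: repeatedly fix the first undefined (state, symbol) met by the shortest-then-alphabetical prefix, trying targets in increasing order and rejecting any under which an Accept and a Reject string meet in one state with the same remainder; add a state when all current targets are rejected. Accepting states are where Accept strings end.
a: 0a undefined. 0a->0: no, ab/b meet in 0 with "b" left. Open state 1: 0a->1.
b: 0b undefined. 0b->0: no, ab/bbbab meet in 1 with "b" left. 0b->1: no, ab/bb meet in 1 with "b" left. Open state 2: 0b->2.
aa: 1a undefined. 1a->0: ok.
ab: 1b undefined. 1b->0: no, a/aba meet in 1. 1b->1: no, aa/aba meet in 0. 1b->2: no, ab/b meet in 2. Open state 3: 1b->3.
ba: 2a undefined. 2a->0: ok.
bb: 2b undefined. 2b->0: no, ab/bbab meet in 3. 2b->1: no, baa/bbabb meet in 1. 2b->2: no, ab/bbaab meet in 3. 2b->3: no, ab/bb meet in 3. Open state 4: 2b->4.
aba: 3a undefined. 3a->0: no, baba/aba meet in 0. 3a->1: no, baa/aba meet in 1. 3a->2: ok.
abb: 3b undefined. 3b->0: no, abbb/aba meet in 2. 3b->1: ok.
bba: 4a undefined. 4a->0: no, ab/bbaab meet in 3. 4a->1: no, baa/bbabb meet in 1. 4a->2: no, bbaba/aba meet in 2. 4a->3: no, baa/bbab meet in 1. 4a->4: ok.
bbb: 4b undefined. 4b->0: no, ab/bbbab meet in 3. 4b->1: no, baa/bbaab meet in 1. 4b->2: ok.
All examples now run through 5 states with every (state, symbol) defined. Accept strings end in {0,1,3}, Reject strings end in {2,4}; accept={0,1,3}.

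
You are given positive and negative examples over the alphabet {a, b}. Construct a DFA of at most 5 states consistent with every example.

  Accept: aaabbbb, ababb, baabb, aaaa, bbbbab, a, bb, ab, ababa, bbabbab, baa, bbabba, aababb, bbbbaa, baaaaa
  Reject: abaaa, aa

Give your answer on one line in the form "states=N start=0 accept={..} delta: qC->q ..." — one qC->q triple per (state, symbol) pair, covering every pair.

Fold the examples into a partial DFA from state 0: repeatedly fix the first undefined (state, symbol) met by the shortest-then-alphabetical prefix, trying targets in increasing order and rejecting any under which an Accept and a Reject string meet in one state with the same remainder; add a state when all current targets are rejected. Accepting states are where Accept strings end.
a: 0a undefined. 0a->0: no, aaaa/aa meet in 0. Open state 1: 0a->1.
b: 0b undefined. 0b->0: no, baa/aa meet in 1 with "a" left. 0b->1: ok.
aa: 1a undefined. 1a->0: no, aaaa/aa meet in 0. 1a->1: no, aaaa/aa meet in 1. Open state 2: 1a->2.
ab: 1b undefined. 1b->0: no, baa/abaaa meet in 2 with "a" left. 1b->1: no, aaaa/abaaa meet in 2 with "aa" left. 1b->2: no, bb/aa meet in 2. Open state 3: 1b->3.
aaa: 2a undefined. 2a->0: ok.
aab: 2b undefined. 2b->0: ok.
aba: 3a undefined. 3a->0: no, ababa/abaaa meet in 2. 3a->1: no, baa/abaaa meet in 0. 3a->2: no, ababb/abaaa meet in 1. 3a->3: no, baabb/abaaa meet in 3. Open state 4: 3a->4.
bbb: 3b undefined. 3b->0: ok.
abaa: 4a undefined. 4a->0: no, aaabbbb/abaaa meet in 1. 4a->1: ok.
abab: 4b undefined. 4b->0: no, bbabba/abaaa meet in 2. 4b->1: no, ababa/abaaa meet in 2. 4b->2: ok.
All examples now run through 5 states with every (state, symbol) defined. Accept strings end in {0,1,3}, Reject strings end in {2}; accept={0,1,3}.

states=5 start=0 accept={0,1,3} delta: 0a->1 0b->1 1a->2 1b->3 2a->0 2b->0 3a->4 3b->0 4a->1 4b->2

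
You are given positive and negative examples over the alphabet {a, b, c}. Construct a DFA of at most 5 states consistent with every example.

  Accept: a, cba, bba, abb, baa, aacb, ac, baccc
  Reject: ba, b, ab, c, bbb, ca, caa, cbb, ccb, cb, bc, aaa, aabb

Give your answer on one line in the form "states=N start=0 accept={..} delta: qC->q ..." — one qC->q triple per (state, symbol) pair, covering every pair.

State merging on the prefix tree: take the shortest (then alphabetical) example prefix whose next move is undefined and point that move at state 0, else 1, else 2, ...; a target is out if some Accept/Reject pair would then sit in one state with the same input left (inseparable). If every existing state is out, open a new one.
a: 0a undefined. 0a->0: no, a/aaa meet in 0. Open state 1: 0a->1.
b: 0b undefined. 0b->0: no, a/ba meet in 1. 0b->1: no, a/b meet in 1. Open state 2: 0b->2.
c: 0c undefined. 0c->0: no, a/ca meet in 1. 0c->1: no, a/c meet in 1. 0c->2: no, baa/caa meet in 2 with "aa" left. Open state 3: 0c->3.
aa: 1a undefined. 1a->0: no, a/aaa meet in 1. 1a->1: no, a/aaa meet in 1. 1a->2: ok.
ab: 1b undefined. 1b->0: no, abb/b meet in 2. 1b->1: no, a/ab meet in 1. 1b->2: ok.
ac: 1c undefined. 1c->0: ok.
ba: 2a undefined. 2a->0: no, ac/ba meet in 0. 2a->1: no, a/ba meet in 1. 2a->2: no, baa/ba meet in 2. 2a->3: no, baa/ca meet in 3 with "a" left. Open state 4: 2a->4.
bb: 2b undefined. 2b->0: ok.
bc: 2c undefined. 2c->0: no, abb/bc meet in 0. 2c->1: no, a/bc meet in 1. 2c->2: ok.
ca: 3a undefined. 3a->0: no, a/caa meet in 1. 3a->1: no, a/ca meet in 1. 3a->2: ok.
cb: 3b undefined. 3b->0: no, abb/cb meet in 0. 3b->1: no, a/cb meet in 1. 3b->2: no, cba/ba meet in 4. 3b->3: no, cba/b meet in 2. 3b->4: ok.
cc: 3c undefined. 3c->0: ok.
baa: 4a undefined. 4a->0: ok.
bac: 4c undefined. 4c->0: ok.
cbb: 4b undefined. 4b->0: no, cba/cbb meet in 0. 4b->1: no, a/cbb meet in 1. 4b->2: ok.
All examples now run through 5 states with every (state, symbol) defined. Accept strings end in {0,1}, Reject strings end in {2,3,4}; accept={0,1}.

states=5 start=0 accept={0,1} delta: 0a->1 0b->2 0c->3 1a->2 1b->2 1c->0 2a->4 2b->0 2c->2 3a->2 3b->4 3c->0 4a->0 4b->2 4c->0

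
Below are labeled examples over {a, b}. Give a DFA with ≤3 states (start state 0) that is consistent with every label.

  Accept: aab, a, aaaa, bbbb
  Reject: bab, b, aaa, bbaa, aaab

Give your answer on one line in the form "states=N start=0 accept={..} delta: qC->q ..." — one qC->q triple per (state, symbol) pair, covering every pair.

states=3 start=0 accept={1} delta: 0a->1 0b->2 1a->2 1b->1 2a->0 2b->1

State merging on the prefix tree: take the shortest (then alphabetical) example prefix whose next move is undefined and point that move at state 0, else 1, else 2, ...; a target is out if some Accept/Reject pair would then sit in one state with the same input left (inseparable). If every existing state is out, open a new one.
a: 0a undefined. 0a->0: no, aab/b meet in 0 with "b" left. Open state 1: 0a->1.
b: 0b undefined. 0b->0: no, bbbb/b meet in 0. 0b->1: no, aab/bab meet in 1 with "ab" left. Open state 2: 0b->2.
aa: 1a undefined. 1a->0: no, aab/b meet in 2. 1a->1: no, aab/aaab meet in 1 with "b" left. 1a->2: ok.
ba: 2a undefined. 2a->0: ok.
bb: 2b undefined. 2b->0: no, aab/aaa meet in 0. 2b->1: ok.
bbb: 1b undefined. 1b->0: no, bbbb/bab meet in 2. 1b->1: ok.
All examples now run through 3 states with every (state, symbol) defined. Accept strings end in {1}, Reject strings end in {0,2}; accept={1}.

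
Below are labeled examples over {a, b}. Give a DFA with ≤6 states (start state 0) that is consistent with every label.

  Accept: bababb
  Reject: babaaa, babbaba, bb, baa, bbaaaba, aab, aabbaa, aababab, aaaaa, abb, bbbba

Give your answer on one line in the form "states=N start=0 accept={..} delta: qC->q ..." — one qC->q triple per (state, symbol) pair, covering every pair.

states=4 start=0 accept={3} delta: 0a->0 0b->1 1a->1 1b->2 2a->1 2b->3 3a->0 3b->0

State merging on the prefix tree: take the shortest (then alphabetical) example prefix whose next move is undefined and point that move at state 0, else 1, else 2, ...; a target is out if some Accept/Reject pair would then sit in one state with the same input left (inseparable). If every existing state is out, open a new one.
a: 0a undefined. 0a->0: ok.
b: 0b undefined. 0b->0: no, bababb/babaaa meet in 0. Open state 1: 0b->1.
ba: 1a undefined. 1a->0: no, bababb/bb meet in 1 with "b" left. 1a->1: ok.
bb: 1b undefined. 1b->0: no, bababb/babaaa meet in 0. 1b->1: no, bababb/babaaa meet in 1. Open state 2: 1b->2.
bba: 2a undefined. 2a->0: no, bababb/bb meet in 2. 2a->1: ok.
bbb: 2b undefined. 2b->0: no, bababb/aaaaa meet in 0. 2b->1: no, bababb/babaaa meet in 1. 2b->2: no, bababb/bb meet in 2. Open state 3: 2b->3.
bbbb: 3b undefined. 3b->0: ok.
babba: 3a undefined. 3a->0: ok.
All examples now run through 4 states with every (state, symbol) defined. Accept strings end in {3}, Reject strings end in {0,1,2}; accept={3}.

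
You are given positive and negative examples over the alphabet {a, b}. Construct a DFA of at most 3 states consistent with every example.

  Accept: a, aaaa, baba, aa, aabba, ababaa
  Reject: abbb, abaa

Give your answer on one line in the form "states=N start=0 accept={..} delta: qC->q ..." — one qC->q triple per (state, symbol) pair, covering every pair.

Grow the machine one transition at a time. Run the examples from 0; the earliest place one falls off (shortest prefix, ties alphabetical) gets sent to the lowest-numbered state that keeps every Accept/Reject pair distinguishable — a pair clashes when both reach the same state with identical unread suffix — and to a fresh state only if none does.
a: 0a undefined. 0a->0: ok.
b: 0b undefined. 0b->0: no, a/abbb meet in 0. Open state 1: 0b->1.
ba: 1a undefined. 1a->0: no, a/abaa meet in 0. 1a->1: ok.
abb: 1b undefined. 1b->0: ok.
All examples now run through 2 states with every (state, symbol) defined. Accept strings end in {0}, Reject strings end in {1}; accept={0}.

states=2 start=0 accept={0} delta: 0a->0 0b->1 1a->1 1b->0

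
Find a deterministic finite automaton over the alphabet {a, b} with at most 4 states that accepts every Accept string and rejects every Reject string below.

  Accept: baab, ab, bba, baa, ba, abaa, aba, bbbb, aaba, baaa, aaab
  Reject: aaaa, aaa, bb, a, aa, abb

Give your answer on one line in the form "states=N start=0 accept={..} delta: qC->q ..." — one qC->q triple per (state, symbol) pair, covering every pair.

states=4 start=0 accept={1,2} delta: 0a->0 0b->1 1a->2 1b->3 2a->2 2b->1 3a->1 3b->0

Fold the examples into a partial DFA from state 0: repeatedly fix the first undefined (state, symbol) met by the shortest-then-alphabetical prefix, trying targets in increasing order and rejecting any under which an Accept and a Reject string meet in one state with the same remainder; add a state when all current targets are rejected. Accepting states are where Accept strings end.
a: 0a undefined. 0a->0: ok.
b: 0b undefined. 0b->0: no, baab/aaaa meet in 0. Open state 1: 0b->1.
ba: 1a undefined. 1a->0: no, baa/aaaa meet in 0. 1a->1: no, baab/bb meet in 1 with "b" left. Open state 2: 1a->2.
bb: 1b undefined. 1b->0: no, bba/aaaa meet in 0. 1b->1: no, ab/bb meet in 1. 1b->2: no, ba/bb meet in 2. Open state 3: 1b->3.
baa: 2a undefined. 2a->0: no, baa/aaaa meet in 0. 2a->1: no, baab/bb meet in 3. 2a->2: ok.
bba: 3a undefined. 3a->0: no, bba/aaaa meet in 0. 3a->1: ok.
bbb: 3b undefined. 3b->0: ok.
baab: 2b undefined. 2b->0: no, baab/aaaa meet in 0. 2b->1: ok.
All examples now run through 4 states with every (state, symbol) defined. Accept strings end in {1,2}, Reject strings end in {0,3}; accept={1,2}.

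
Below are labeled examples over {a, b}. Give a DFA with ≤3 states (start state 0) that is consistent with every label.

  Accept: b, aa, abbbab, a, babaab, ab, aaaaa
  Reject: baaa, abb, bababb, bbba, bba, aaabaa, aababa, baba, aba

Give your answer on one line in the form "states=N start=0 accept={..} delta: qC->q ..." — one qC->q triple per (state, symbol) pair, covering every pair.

State merging on the prefix tree: take the shortest (then alphabetical) example prefix whose next move is undefined and point that move at state 0, else 1, else 2, ...; a target is out if some Accept/Reject pair would then sit in one state with the same input left (inseparable). If every existing state is out, open a new one.
a: 0a undefined. 0a->0: ok.
b: 0b undefined. 0b->0: no, b/baaa meet in 0. Open state 1: 0b->1.
ba: 1a undefined. 1a->0: no, aa/baaa meet in 0. 1a->1: no, b/baaa meet in 1. Open state 2: 1a->2.
bb: 1b undefined. 1b->0: no, aa/abb meet in 0. 1b->1: no, b/abb meet in 1. 1b->2: ok.
baa: 2a undefined. 2a->0: no, aa/baaa meet in 0. 2a->1: no, b/bba meet in 1. 2a->2: ok.
bab: 2b undefined. 2b->0: no, aa/bbba meet in 0. 2b->1: ok.
All examples now run through 3 states with every (state, symbol) defined. Accept strings end in {0,1}, Reject strings end in {2}; accept={0,1}.

states=3 start=0 accept={0,1} delta: 0a->0 0b->1 1a->2 1b->2 2a->2 2b->1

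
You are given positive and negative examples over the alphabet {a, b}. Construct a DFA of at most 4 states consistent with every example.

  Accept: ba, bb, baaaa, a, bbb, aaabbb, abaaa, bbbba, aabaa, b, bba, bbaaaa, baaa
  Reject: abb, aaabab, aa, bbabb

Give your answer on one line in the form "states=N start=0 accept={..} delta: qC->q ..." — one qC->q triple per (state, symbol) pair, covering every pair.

Grow the machine one transition at a time. Run the examples from 0; the earliest place one falls off (shortest prefix, ties alphabetical) gets sent to the lowest-numbered state that keeps every Accept/Reject pair distinguishable — a pair clashes when both reach the same state with identical unread suffix — and to a fresh state only if none does.
a: 0a undefined. 0a->0: no, bb/abb meet in 0 with "bb" left. Open state 1: 0a->1.
b: 0b undefined. 0b->0: ok.
aa: 1a undefined. 1a->0: no, bb/aa meet in 0. 1a->1: no, ba/aa meet in 1. Open state 2: 1a->2.
ab: 1b undefined. 1b->0: no, bb/abb meet in 0. 1b->1: no, ba/abb meet in 1. 1b->2: ok.
aaa: 2a undefined. 2a->0: no, abaaa/aaabab meet in 2. 2a->1: no, baaaa/aaabab meet in 2. 2a->2: no, baaaa/aa meet in 2. Open state 3: 2a->3.
aab: 2b undefined. 2b->0: no, bb/abb meet in 0. 2b->1: no, ba/abb meet in 1. 2b->2: ok.
aaab: 3b undefined. 3b->0: ok.
abaa: 3a undefined. 3a->0: ok.
All examples now run through 4 states with every (state, symbol) defined. Accept strings end in {0,1,3}, Reject strings end in {2}; accept={0,1,3}.

states=4 start=0 accept={0,1,3} delta: 0a->1 0b->0 1a->2 1b->2 2a->3 2b->2 3a->0 3b->0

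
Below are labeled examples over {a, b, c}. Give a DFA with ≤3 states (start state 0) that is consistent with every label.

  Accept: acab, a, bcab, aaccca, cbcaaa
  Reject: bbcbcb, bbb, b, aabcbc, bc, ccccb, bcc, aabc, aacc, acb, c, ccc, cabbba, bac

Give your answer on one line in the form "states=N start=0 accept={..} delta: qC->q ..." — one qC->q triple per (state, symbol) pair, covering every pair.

states=3 start=0 accept={0,2} delta: 0a->0 0b->1 0c->1 1a->2 1b->1 1c->1 2a->1 2b->2 2c->1

State merging on the prefix tree: take the shortest (then alphabetical) example prefix whose next move is undefined and point that move at state 0, else 1, else 2, ...; a target is out if some Accept/Reject pair would then sit in one state with the same input left (inseparable). If every existing state is out, open a new one.
a: 0a undefined. 0a->0: ok.
b: 0b undefined. 0b->0: no, a/bbb meet in 0. Open state 1: 0b->1.
c: 0c undefined. 0c->0: no, acab/b meet in 1. 0c->1: ok.
ba: 1a undefined. 1a->0: no, acab/b meet in 1. 1a->1: no, acab/acb meet in 1 with "b" left. Open state 2: 1a->2.
bb: 1b undefined. 1b->0: no, a/bbcbcb meet in 0. 1b->1: ok.
bc: 1c undefined. 1c->0: no, a/aabcbc meet in 0. 1c->1: ok.
bac: 2c undefined. 2c->0: no, a/bac meet in 0. 2c->1: ok.
cab: 2b undefined. 2b->0: no, aaccca/cabbba meet in 2. 2b->1: no, acab/bbcbcb meet in 1. 2b->2: ok.
cbcaa: 2a undefined. 2a->0: no, a/cabbba meet in 0. 2a->1: ok.
All examples now run through 3 states with every (state, symbol) defined. Accept strings end in {0,2}, Reject strings end in {1}; accept={0,2}.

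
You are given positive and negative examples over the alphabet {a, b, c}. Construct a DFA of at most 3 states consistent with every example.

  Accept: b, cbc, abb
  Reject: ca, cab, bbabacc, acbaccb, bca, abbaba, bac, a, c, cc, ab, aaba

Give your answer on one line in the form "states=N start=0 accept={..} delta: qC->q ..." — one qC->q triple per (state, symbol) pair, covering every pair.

states=3 start=0 accept={0} delta: 0a->1 0b->0 0c->1 1a->1 1b->2 1c->1 2a->1 2b->0 2c->0

State merging on the prefix tree: take the shortest (then alphabetical) example prefix whose next move is undefined and point that move at state 0, else 1, else 2, ...; a target is out if some Accept/Reject pair would then sit in one state with the same input left (inseparable). If every existing state is out, open a new one.
a: 0a undefined. 0a->0: no, b/ab meet in 0 with "b" left. Open state 1: 0a->1.
b: 0b undefined. 0b->0: ok.
c: 0c undefined. 0c->0: no, b/c meet in 0. 0c->1: ok.
aa: 1a undefined. 1a->0: no, b/ca meet in 0. 1a->1: ok.
ab: 1b undefined. 1b->0: no, b/cab meet in 0. 1b->1: no, cbc/bac meet in 1 with "c" left. Open state 2: 1b->2.
ac: 1c undefined. 1c->0: no, b/bac meet in 0. 1c->1: ok.
abb: 2b undefined. 2b->0: ok.
cbc: 2c undefined. 2c->0: ok.
aaba: 2a undefined. 2a->0: no, b/abbaba meet in 0. 2a->1: ok.
All examples now run through 3 states with every (state, symbol) defined. Accept strings end in {0}, Reject strings end in {1,2}; accept={0}.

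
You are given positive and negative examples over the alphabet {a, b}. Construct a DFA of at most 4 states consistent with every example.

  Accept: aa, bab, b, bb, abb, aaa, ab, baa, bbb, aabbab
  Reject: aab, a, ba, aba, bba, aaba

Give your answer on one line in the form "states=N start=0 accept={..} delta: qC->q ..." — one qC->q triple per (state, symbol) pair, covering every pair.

states=4 start=0 accept={0,2} delta: 0a->1 0b->0 1a->2 1b->0 2a->0 2b->3 3a->1 3b->0

Fold the examples into a partial DFA from state 0: repeatedly fix the first undefined (state, symbol) met by the shortest-then-alphabetical prefix, trying targets in increasing order and rejecting any under which an Accept and a Reject string meet in one state with the same remainder; add a state when all current targets are rejected. Accepting states are where Accept strings end.
a: 0a undefined. 0a->0: no, aa/a meet in 0. Open state 1: 0a->1.
b: 0b undefined. 0b->0: ok.
aa: 1a undefined. 1a->0: no, aa/aab meet in 0. 1a->1: no, aa/a meet in 1. Open state 2: 1a->2.
ab: 1b undefined. 1b->0: ok.
aaa: 2a undefined. 2a->0: ok.
aab: 2b undefined. 2b->0: no, bab/aab meet in 0. 2b->1: no, aa/aaba meet in 2. 2b->2: no, aa/aab meet in 2. Open state 3: 2b->3.
aaba: 3a undefined. 3a->0: no, bab/aaba meet in 0. 3a->1: ok.
aabb: 3b undefined. 3b->0: ok.
All examples now run through 4 states with every (state, symbol) defined. Accept strings end in {0,2}, Reject strings end in {1,3}; accept={0,2}.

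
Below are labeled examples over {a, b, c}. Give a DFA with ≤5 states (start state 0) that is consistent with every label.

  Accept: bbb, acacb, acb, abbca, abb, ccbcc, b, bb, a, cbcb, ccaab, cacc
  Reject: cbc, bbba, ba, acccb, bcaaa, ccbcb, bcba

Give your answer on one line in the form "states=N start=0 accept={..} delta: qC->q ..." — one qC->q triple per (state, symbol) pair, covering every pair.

State merging on the prefix tree: take the shortest (then alphabetical) example prefix whose next move is undefined and point that move at state 0, else 1, else 2, ...; a target is out if some Accept/Reject pair would then sit in one state with the same input left (inseparable). If every existing state is out, open a new one.
a: 0a undefined. 0a->0: ok.
b: 0b undefined. 0b->0: no, bbb/bbba meet in 0. Open state 1: 0b->1.
c: 0c undefined. 0c->0: no, acacb/acccb meet in 1. 0c->1: ok.
ba: 1a undefined. 1a->0: no, a/ba meet in 0. 1a->1: no, b/ba meet in 1. Open state 2: 1a->2.
bb: 1b undefined. 1b->0: no, bbb/cbc meet in 1. 1b->1: ok.
bc: 1c undefined. 1c->0: no, bbb/acccb meet in 1. 1c->1: no, bbb/cbc meet in 1. 1c->2: no, acacb/acccb meet in 2 with "cb" left. Open state 3: 1c->3.
bca: 3a undefined. 3a->0: no, abbca/bcaaa meet in 0. 3a->1: ok.
bcb: 3b undefined. 3b->0: no, bbb/ccbcb meet in 1. 3b->1: no, bbb/ccbcb meet in 1. 3b->2: no, acacb/ccbcb meet in 2 with "cb" left. 3b->3: no, bbb/bcba meet in 1. Open state 4: 3b->4.
cac: 2c undefined. 2c->0: ok.
accc: 3c undefined. 3c->0: no, bbb/acccb meet in 1. 3c->1: no, bbb/acccb meet in 1. 3c->2: no, ccaab/acccb meet in 2 with "b" left. 3c->3: no, cbcb/acccb meet in 4. 3c->4: ok.
bcba: 4a undefined. 4a->0: no, a/bcba meet in 0. 4a->1: no, bbb/bcba meet in 1. 4a->2: ok.
ccbc: 4c undefined. 4c->0: no, bbb/ccbcb meet in 1. 4c->1: no, bbb/ccbcb meet in 1. 4c->2: no, ccaab/ccbcb meet in 2 with "b" left. 4c->3: no, ccbcc/ccbcb meet in 4. 4c->4: ok.
acccb: 4b undefined. 4b->0: no, a/acccb meet in 0. 4b->1: no, bbb/acccb meet in 1. 4b->2: ok.
bcaaa: 2a undefined. 2a->0: no, a/bcaaa meet in 0. 2a->1: no, bbb/bcaaa meet in 1. 2a->2: ok.
ccaab: 2b undefined. 2b->0: ok.
All examples now run through 5 states with every (state, symbol) defined. Accept strings end in {0,1,4}, Reject strings end in {2,3}; accept={0,1,4}.

states=5 start=0 accept={0,1,4} delta: 0a->0 0b->1 0c->1 1a->2 1b->1 1c->3 2a->2 2b->0 2c->0 3a->1 3b->4 3c->4 4a->2 4b->2 4c->4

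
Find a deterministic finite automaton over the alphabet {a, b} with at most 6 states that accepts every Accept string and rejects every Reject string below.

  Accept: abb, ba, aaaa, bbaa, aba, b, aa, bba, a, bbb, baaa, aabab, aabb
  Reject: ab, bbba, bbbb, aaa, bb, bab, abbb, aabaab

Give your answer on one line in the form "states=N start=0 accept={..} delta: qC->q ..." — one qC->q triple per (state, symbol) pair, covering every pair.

Grow the machine one transition at a time. Run the examples from 0; the earliest place one falls off (shortest prefix, ties alphabetical) gets sent to the lowest-numbered state that keeps every Accept/Reject pair distinguishable — a pair clashes when both reach the same state with identical unread suffix — and to a fresh state only if none does.
a: 0a undefined. 0a->0: no, abb/bb meet in 0 with "bb" left. Open state 1: 0a->1.
b: 0b undefined. 0b->0: no, ba/bbba meet in 1. 0b->1: ok.
aa: 1a undefined. 1a->0: no, b/aaa meet in 1. 1a->1: no, ba/aaa meet in 1. Open state 2: 1a->2.
ab: 1b undefined. 1b->0: no, ba/bbba meet in 2. 1b->1: no, abb/ab meet in 1. 1b->2: no, abb/bab meet in 2 with "b" left. Open state 3: 1b->3.
aaa: 2a undefined. 2a->0: ok.
aab: 2b undefined. 2b->0: no, aabab/ab meet in 3. 2b->1: no, aaaa/bab meet in 1. 2b->2: no, ba/bab meet in 2. 2b->3: ok.
aba: 3a undefined. 3a->0: no, aba/aaa meet in 0. 3a->1: no, aabab/ab meet in 3. 3a->2: no, aaaa/aabaab meet in 1. 3a->3: no, abb/aabaab meet in 3 with "b" left. Open state 4: 3a->4.
abb: 3b undefined. 3b->0: no, abb/aaa meet in 0. 3b->1: no, ba/bbba meet in 2. 3b->2: ok.
bbaa: 4a undefined. 4a->0: no, aaaa/aabaab meet in 1. 4a->1: ok.
aabab: 4b undefined. 4b->0: no, aabab/bbba meet in 0. 4b->1: ok.
All examples now run through 5 states with every (state, symbol) defined. Accept strings end in {1,2,4}, Reject strings end in {0,3}; accept={1,2,4}.

states=5 start=0 accept={1,2,4} delta: 0a->1 0b->1 1a->2 1b->3 2a->0 2b->3 3a->4 3b->2 4a->1 4b->1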